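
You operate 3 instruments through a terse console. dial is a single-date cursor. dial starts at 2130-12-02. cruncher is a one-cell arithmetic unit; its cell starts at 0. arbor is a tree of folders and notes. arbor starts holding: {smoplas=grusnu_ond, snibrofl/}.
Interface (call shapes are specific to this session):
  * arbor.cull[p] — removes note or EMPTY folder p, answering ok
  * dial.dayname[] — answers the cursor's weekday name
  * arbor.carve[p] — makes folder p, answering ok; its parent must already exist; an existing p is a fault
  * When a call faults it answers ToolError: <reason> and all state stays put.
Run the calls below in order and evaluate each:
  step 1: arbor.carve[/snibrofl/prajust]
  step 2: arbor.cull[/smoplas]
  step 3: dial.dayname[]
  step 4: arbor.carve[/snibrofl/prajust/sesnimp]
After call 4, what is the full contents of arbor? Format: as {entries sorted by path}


Answer: {snibrofl/, snibrofl/prajust/, snibrofl/prajust/sesnimp/}

Derivation:
;; carve(/snibrofl/prajust) ~> ok
;; cull(/smoplas) ~> ok
;; dayname() ~> Saturday
;; carve(/snibrofl/prajust/sesnimp) ~> ok


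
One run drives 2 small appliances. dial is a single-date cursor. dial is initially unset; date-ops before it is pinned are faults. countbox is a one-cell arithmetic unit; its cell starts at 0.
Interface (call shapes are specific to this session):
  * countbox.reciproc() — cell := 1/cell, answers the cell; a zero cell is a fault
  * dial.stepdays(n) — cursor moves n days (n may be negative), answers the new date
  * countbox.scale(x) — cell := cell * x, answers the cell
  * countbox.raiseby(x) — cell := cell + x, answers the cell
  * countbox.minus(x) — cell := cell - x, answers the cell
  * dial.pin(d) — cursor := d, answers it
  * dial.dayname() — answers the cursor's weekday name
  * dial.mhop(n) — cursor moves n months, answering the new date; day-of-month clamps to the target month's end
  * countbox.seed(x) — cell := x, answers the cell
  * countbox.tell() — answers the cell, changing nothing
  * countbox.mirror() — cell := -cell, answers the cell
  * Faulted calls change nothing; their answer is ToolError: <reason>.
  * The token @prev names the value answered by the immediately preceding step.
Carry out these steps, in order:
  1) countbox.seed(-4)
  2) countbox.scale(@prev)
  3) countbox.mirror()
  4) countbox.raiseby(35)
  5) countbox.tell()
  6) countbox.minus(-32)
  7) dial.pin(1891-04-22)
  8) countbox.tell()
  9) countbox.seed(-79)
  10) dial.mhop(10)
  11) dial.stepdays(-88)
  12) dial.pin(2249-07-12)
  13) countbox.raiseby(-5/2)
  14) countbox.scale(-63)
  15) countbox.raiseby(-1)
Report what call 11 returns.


Answer: 1891-11-26

Derivation:
I call countbox.seed(x='-4'), giving -4.
I use countbox.scale(x='@prev'), — result: 16.
Calling countbox.mirror(), — result: -16.
I try countbox.raiseby(x='35'), → 19.
I invoke countbox.tell, and observe 19.
I try countbox.minus(x='-32'), and observe 51.
Calling dial.pin(d='1891-04-22'), yielding 1891-04-22.
Using countbox.tell(): 51.
I run countbox.seed(x='-79'), → -79.
I try dial.mhop(n='10'), — result: 1892-02-22.
Then dial.stepdays(n='-88'), giving 1891-11-26.
Now I run dial.pin(d='2249-07-12'), yielding 2249-07-12.
I use countbox.raiseby(x='-5/2'), yielding -163/2.
I run countbox.scale(x='-63'), → 10269/2.
Then countbox.raiseby(x='-1'), and see 10267/2.


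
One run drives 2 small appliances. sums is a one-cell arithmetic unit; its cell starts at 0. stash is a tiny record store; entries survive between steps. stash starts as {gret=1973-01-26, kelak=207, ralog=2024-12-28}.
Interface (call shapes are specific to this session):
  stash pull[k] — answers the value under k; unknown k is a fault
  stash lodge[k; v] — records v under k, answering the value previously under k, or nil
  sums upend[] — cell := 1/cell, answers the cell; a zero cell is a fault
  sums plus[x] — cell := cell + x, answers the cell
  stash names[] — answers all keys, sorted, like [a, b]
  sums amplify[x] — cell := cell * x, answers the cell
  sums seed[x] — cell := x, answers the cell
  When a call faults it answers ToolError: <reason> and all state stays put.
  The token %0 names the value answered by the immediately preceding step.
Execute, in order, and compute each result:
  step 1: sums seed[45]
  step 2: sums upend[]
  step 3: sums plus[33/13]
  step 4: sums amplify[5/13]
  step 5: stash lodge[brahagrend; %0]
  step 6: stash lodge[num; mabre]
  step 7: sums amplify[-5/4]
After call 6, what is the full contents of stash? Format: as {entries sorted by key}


% sums seed(x=45) => 45
% sums upend() => 1/45
% sums plus(x=33/13) => 1498/585
% sums amplify(x=5/13) => 1498/1521
% stash lodge(k=brahagrend, v=%0) => nil
% stash lodge(k=num, v=mabre) => nil
% sums amplify(x=-5/4) => -3745/3042

Answer: {brahagrend=1498/1521, gret=1973-01-26, kelak=207, num=mabre, ralog=2024-12-28}


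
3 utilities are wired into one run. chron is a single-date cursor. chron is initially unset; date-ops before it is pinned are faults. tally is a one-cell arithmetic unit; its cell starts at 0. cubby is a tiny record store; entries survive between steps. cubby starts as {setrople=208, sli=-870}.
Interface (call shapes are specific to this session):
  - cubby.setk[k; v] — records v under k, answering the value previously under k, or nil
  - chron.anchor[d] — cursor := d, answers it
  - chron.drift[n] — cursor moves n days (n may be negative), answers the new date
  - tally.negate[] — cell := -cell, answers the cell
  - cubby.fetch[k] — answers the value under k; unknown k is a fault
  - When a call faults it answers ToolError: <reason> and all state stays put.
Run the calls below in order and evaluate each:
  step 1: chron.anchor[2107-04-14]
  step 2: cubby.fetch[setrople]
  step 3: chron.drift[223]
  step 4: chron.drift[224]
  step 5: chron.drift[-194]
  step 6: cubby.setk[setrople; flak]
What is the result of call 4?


! 1. chron.anchor(d='2107-04-14') => 2107-04-14
! 2. cubby.fetch(k='setrople') => 208
! 3. chron.drift(n='223') => 2107-11-23
! 4. chron.drift(n='224') => 2108-07-04
! 5. chron.drift(n='-194') => 2107-12-23
! 6. cubby.setk(k='setrople', v='flak') => 208

Answer: 2108-07-04


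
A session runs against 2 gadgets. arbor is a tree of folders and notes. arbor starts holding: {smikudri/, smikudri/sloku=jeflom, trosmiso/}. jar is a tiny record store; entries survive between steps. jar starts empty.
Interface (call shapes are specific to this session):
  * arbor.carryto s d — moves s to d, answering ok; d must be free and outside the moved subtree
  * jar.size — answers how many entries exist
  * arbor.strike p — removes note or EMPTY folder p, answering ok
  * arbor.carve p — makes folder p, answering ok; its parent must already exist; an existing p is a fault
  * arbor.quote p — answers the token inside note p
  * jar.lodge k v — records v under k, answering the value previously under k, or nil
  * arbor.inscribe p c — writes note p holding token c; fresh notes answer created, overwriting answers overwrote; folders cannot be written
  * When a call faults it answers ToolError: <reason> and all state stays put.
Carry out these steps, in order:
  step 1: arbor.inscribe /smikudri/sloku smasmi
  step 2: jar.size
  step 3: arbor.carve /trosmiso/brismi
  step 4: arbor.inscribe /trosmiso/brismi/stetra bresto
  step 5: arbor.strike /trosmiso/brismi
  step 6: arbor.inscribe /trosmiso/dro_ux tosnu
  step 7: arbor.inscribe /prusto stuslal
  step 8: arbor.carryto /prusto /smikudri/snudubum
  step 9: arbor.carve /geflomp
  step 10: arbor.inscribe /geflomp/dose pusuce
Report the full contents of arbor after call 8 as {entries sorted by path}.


I try arbor.inscribe with /smikudri/sloku, smasmi, which returns overwrote.
Invoking jar.size(), and see 0.
I call arbor.carve with /trosmiso/brismi, which returns ok.
Next I call arbor.inscribe with /trosmiso/brismi/stetra, bresto, which returns created.
Next I call arbor.strike with /trosmiso/brismi, — result: ToolError: not empty.
I use arbor.inscribe with /trosmiso/dro_ux, tosnu, → created.
Next I call arbor.inscribe with /prusto, stuslal, and get created.
I run arbor.carryto with /prusto, /smikudri/snudubum: ok.
Next I call arbor.carve with /geflomp, yielding ok.
Next I call arbor.inscribe with /geflomp/dose, pusuce, → created.

Answer: {smikudri/, smikudri/sloku=smasmi, smikudri/snudubum=stuslal, trosmiso/, trosmiso/brismi/, trosmiso/brismi/stetra=bresto, trosmiso/dro_ux=tosnu}


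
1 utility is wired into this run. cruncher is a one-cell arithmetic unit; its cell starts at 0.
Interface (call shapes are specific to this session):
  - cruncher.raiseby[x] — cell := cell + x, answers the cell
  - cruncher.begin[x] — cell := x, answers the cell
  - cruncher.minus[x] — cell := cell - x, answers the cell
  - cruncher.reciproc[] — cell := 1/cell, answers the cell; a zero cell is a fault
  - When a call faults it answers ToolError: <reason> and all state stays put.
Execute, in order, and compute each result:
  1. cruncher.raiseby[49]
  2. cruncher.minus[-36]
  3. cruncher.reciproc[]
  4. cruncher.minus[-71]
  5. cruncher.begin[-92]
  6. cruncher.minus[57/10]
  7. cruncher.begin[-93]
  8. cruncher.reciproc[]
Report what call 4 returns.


CALL cruncher.raiseby[49]
RET  49
CALL cruncher.minus[-36]
RET  85
CALL cruncher.reciproc[]
RET  1/85
CALL cruncher.minus[-71]
RET  6036/85
CALL cruncher.begin[-92]
RET  -92
CALL cruncher.minus[57/10]
RET  -977/10
CALL cruncher.begin[-93]
RET  -93
CALL cruncher.reciproc[]
RET  -1/93

Answer: 6036/85


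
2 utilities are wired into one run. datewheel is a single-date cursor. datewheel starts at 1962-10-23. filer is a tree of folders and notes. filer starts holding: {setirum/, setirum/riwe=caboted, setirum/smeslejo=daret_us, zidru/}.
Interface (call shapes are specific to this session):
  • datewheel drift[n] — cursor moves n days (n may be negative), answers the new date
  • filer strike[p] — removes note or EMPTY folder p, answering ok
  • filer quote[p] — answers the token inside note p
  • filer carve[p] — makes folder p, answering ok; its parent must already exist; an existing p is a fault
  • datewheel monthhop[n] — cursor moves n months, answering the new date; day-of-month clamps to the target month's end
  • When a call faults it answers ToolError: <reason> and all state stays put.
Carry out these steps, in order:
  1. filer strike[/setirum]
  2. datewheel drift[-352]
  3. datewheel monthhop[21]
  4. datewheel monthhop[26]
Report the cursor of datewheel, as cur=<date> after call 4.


Answer: cur=1965-10-05

Derivation:
Do: filer strike[p→/setirum]
See: ToolError: not empty
Do: datewheel drift[n→-352]
See: 1961-11-05
Do: datewheel monthhop[n→21]
See: 1963-08-05
Do: datewheel monthhop[n→26]
See: 1965-10-05


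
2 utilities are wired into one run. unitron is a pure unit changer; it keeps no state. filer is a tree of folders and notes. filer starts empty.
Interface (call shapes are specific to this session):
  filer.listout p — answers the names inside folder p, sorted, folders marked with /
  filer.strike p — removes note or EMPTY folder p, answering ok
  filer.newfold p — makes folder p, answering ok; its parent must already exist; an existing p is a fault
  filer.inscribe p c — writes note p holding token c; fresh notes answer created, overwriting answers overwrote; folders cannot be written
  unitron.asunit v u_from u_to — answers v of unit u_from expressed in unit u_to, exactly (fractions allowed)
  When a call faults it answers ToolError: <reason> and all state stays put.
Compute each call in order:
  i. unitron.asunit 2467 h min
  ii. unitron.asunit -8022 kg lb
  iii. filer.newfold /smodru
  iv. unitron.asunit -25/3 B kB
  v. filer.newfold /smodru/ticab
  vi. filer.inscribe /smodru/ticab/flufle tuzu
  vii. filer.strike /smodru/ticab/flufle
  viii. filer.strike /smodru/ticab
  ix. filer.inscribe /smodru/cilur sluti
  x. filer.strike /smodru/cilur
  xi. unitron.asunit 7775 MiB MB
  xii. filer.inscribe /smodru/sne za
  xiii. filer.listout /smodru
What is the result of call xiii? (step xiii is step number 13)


Answer: [sne]

Derivation:
I invoke unitron.asunit using v: 2467, u_from: h, u_to: min, yielding 148020.
I invoke unitron.asunit using v: -8022, u_from: kg, u_to: lb, and observe -114600000000/6479891.
I use filer.newfold using p: /smodru, which returns ok.
Using unitron.asunit using v: -25/3, u_from: B, u_to: kB, yielding -1/120.
Now I run filer.newfold using p: /smodru/ticab: ok.
I invoke filer.inscribe using p: /smodru/ticab/flufle, c: tuzu, which returns created.
I use filer.strike using p: /smodru/ticab/flufle: ok.
I try filer.strike using p: /smodru/ticab: ok.
I invoke filer.inscribe using p: /smodru/cilur, c: sluti, and get created.
I invoke filer.strike using p: /smodru/cilur, and observe ok.
I call unitron.asunit using v: 7775, u_from: MiB, u_to: MB, and see 5095424/625.
Next I call filer.inscribe using p: /smodru/sne, c: za, yielding created.
Using filer.listout using p: /smodru, — result: [sne].


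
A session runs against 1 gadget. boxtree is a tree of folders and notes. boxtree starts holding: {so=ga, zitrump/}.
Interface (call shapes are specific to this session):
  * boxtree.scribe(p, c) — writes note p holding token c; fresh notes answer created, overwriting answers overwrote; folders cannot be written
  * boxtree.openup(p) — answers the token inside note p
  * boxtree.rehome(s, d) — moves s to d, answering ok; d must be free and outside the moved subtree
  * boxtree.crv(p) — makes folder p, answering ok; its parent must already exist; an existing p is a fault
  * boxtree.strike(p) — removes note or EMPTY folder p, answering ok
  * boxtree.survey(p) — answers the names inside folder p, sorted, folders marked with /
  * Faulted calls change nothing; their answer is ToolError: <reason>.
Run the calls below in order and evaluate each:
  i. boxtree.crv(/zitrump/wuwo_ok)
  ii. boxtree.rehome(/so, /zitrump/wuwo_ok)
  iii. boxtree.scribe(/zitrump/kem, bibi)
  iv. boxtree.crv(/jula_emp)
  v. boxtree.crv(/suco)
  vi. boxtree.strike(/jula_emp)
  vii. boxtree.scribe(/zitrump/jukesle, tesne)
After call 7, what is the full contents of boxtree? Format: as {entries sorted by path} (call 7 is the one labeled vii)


~$ boxtree.crv p: /zitrump/wuwo_ok
:: ok
~$ boxtree.rehome s: /so d: /zitrump/wuwo_ok
:: ToolError: exists
~$ boxtree.scribe p: /zitrump/kem c: bibi
:: created
~$ boxtree.crv p: /jula_emp
:: ok
~$ boxtree.crv p: /suco
:: ok
~$ boxtree.strike p: /jula_emp
:: ok
~$ boxtree.scribe p: /zitrump/jukesle c: tesne
:: created

Answer: {so=ga, suco/, zitrump/, zitrump/jukesle=tesne, zitrump/kem=bibi, zitrump/wuwo_ok/}


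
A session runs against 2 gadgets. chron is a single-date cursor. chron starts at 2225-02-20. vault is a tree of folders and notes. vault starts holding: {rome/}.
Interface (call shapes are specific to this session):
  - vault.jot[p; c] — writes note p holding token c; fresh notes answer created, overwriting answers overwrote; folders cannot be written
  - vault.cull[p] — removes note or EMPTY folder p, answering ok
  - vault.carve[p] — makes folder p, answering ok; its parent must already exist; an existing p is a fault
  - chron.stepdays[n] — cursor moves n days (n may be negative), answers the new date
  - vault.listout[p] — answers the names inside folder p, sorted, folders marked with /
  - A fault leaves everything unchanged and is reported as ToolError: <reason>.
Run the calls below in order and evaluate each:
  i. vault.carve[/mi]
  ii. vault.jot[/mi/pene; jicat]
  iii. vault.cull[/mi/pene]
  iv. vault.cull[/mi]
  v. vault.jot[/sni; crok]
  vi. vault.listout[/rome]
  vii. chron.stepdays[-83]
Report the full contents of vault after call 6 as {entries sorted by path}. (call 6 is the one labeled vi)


Step: carve[p=/mi]
Result: ok
Step: jot[p=/mi/pene; c=jicat]
Result: created
Step: cull[p=/mi/pene]
Result: ok
Step: cull[p=/mi]
Result: ok
Step: jot[p=/sni; c=crok]
Result: created
Step: listout[p=/rome]
Result: []
Step: stepdays[n=-83]
Result: 2224-11-29

Answer: {rome/, sni=crok}


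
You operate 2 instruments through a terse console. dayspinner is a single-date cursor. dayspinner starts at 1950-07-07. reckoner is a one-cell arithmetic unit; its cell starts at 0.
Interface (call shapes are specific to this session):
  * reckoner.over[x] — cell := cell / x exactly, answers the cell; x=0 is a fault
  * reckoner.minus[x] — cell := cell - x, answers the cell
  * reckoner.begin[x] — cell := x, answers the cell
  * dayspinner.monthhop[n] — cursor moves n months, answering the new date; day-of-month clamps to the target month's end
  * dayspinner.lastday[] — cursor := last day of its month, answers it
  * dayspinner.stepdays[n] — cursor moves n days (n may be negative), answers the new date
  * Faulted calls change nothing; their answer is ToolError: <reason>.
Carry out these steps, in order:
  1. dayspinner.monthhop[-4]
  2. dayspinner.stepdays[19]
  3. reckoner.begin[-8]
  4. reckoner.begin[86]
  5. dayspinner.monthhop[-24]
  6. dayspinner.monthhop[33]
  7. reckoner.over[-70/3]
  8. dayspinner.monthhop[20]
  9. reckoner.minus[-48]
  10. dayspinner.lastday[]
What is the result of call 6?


;; 1. dayspinner.monthhop(n='-4') : 1950-03-07
;; 2. dayspinner.stepdays(n='19') : 1950-03-26
;; 3. reckoner.begin(x='-8') : -8
;; 4. reckoner.begin(x='86') : 86
;; 5. dayspinner.monthhop(n='-24') : 1948-03-26
;; 6. dayspinner.monthhop(n='33') : 1950-12-26
;; 7. reckoner.over(x='-70/3') : -129/35
;; 8. dayspinner.monthhop(n='20') : 1952-08-26
;; 9. reckoner.minus(x='-48') : 1551/35
;; 10. dayspinner.lastday() : 1952-08-31

Answer: 1950-12-26


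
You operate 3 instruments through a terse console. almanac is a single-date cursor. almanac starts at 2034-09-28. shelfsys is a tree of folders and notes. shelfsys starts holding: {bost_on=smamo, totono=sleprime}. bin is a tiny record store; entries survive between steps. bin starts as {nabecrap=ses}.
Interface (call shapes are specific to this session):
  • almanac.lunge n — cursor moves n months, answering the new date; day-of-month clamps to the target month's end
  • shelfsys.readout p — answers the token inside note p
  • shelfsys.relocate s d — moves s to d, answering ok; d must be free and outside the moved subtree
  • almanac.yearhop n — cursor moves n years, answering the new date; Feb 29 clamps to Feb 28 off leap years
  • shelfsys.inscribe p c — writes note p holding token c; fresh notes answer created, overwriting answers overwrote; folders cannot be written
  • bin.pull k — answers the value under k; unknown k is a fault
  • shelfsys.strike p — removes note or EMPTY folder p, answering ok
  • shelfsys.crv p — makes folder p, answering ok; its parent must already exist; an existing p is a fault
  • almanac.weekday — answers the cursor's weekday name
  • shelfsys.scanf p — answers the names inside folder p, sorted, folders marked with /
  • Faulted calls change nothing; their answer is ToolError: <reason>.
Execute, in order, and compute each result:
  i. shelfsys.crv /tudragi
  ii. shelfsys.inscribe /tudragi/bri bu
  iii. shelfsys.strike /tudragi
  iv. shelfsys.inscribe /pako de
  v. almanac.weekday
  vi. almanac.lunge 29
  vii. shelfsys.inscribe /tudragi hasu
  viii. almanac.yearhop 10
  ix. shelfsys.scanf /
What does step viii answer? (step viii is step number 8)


Answer: 2047-02-28

Derivation:
// 1. shelfsys.crv(p=/tudragi) ~> ok
// 2. shelfsys.inscribe(p=/tudragi/bri, c=bu) ~> created
// 3. shelfsys.strike(p=/tudragi) ~> ToolError: not empty
// 4. shelfsys.inscribe(p=/pako, c=de) ~> created
// 5. almanac.weekday() ~> Thursday
// 6. almanac.lunge(n=29) ~> 2037-02-28
// 7. shelfsys.inscribe(p=/tudragi, c=hasu) ~> ToolError: is a directory
// 8. almanac.yearhop(n=10) ~> 2047-02-28
// 9. shelfsys.scanf(p=/) ~> [bost_on, pako, totono, tudragi/]


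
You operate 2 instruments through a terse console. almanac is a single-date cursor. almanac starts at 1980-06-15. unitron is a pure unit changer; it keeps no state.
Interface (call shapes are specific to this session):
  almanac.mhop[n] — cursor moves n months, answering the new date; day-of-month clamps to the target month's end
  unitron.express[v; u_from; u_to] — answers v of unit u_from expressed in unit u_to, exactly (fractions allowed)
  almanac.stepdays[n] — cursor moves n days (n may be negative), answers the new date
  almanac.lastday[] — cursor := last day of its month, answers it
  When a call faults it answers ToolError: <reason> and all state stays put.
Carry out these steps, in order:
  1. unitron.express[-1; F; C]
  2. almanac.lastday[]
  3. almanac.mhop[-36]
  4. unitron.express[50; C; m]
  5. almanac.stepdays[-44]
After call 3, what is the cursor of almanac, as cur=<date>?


Answer: cur=1977-06-30

Derivation:
// 1. unitron.express(v→-1, u_from→F, u_to→C) == -55/3
// 2. almanac.lastday() == 1980-06-30
// 3. almanac.mhop(n→-36) == 1977-06-30
// 4. unitron.express(v→50, u_from→C, u_to→m) == ToolError: incompatible units
// 5. almanac.stepdays(n→-44) == 1977-05-17


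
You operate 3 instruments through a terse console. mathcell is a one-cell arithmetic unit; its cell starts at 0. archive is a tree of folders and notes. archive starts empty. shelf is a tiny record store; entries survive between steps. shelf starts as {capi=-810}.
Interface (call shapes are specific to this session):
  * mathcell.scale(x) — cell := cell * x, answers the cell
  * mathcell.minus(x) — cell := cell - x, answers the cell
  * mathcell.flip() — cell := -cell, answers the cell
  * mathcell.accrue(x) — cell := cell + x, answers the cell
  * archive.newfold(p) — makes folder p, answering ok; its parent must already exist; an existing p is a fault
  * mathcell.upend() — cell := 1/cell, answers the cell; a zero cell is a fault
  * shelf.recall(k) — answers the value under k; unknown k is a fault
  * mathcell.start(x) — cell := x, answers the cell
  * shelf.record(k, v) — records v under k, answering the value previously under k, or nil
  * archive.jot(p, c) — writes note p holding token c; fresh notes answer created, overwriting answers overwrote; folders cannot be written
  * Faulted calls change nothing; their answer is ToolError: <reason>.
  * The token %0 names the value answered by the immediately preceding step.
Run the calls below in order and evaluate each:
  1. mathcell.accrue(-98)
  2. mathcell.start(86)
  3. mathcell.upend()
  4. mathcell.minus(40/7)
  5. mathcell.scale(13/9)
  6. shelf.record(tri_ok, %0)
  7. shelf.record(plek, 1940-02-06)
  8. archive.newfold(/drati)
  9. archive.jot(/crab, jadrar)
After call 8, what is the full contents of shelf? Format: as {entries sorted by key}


Answer: {capi=-810, plek=1940-02-06, tri_ok=-44629/5418}

Derivation:
~$ mathcell.accrue -98
  -98
~$ mathcell.start 86
  86
~$ mathcell.upend
  1/86
~$ mathcell.minus 40/7
  -3433/602
~$ mathcell.scale 13/9
  -44629/5418
~$ shelf.record tri_ok %0
  nil
~$ shelf.record plek 1940-02-06
  nil
~$ archive.newfold /drati
  ok
~$ archive.jot /crab jadrar
  created


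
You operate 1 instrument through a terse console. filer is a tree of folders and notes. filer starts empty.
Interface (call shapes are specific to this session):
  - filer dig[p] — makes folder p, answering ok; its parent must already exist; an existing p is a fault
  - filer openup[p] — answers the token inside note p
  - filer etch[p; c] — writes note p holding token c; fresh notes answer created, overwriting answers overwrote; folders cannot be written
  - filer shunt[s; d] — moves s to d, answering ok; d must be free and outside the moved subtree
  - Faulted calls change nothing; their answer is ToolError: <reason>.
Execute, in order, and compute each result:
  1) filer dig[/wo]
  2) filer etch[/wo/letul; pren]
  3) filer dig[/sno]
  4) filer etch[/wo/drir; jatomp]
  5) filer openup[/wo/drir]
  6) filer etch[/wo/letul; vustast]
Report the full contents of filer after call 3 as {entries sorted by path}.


Answer: {sno/, wo/, wo/letul=pren}

Derivation:
>>> filer dig p=/wo
:: ok
>>> filer etch p=/wo/letul c=pren
:: created
>>> filer dig p=/sno
:: ok
>>> filer etch p=/wo/drir c=jatomp
:: created
>>> filer openup p=/wo/drir
:: jatomp
>>> filer etch p=/wo/letul c=vustast
:: overwrote


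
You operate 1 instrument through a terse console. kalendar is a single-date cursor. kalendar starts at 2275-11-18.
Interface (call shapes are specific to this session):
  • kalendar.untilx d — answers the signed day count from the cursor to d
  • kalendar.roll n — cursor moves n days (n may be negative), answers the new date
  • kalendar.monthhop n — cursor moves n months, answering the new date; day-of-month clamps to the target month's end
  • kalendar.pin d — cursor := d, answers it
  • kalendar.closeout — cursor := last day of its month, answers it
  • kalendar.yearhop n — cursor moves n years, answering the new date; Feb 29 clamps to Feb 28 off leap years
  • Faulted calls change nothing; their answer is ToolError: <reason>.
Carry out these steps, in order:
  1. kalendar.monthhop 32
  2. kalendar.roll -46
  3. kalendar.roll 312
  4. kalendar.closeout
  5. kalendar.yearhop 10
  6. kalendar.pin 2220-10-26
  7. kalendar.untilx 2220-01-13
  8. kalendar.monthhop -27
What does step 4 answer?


I invoke monthhop(n→32), giving 2278-07-18.
Invoking roll(n→-46), and observe 2278-06-02.
Calling roll(n→312), and observe 2279-04-10.
I run closeout, — result: 2279-04-30.
Using yearhop(n→10), which returns 2289-04-30.
I try pin(d→2220-10-26), — result: 2220-10-26.
I run untilx(d→2220-01-13): -287.
Calling monthhop(n→-27): 2218-07-26.

Answer: 2279-04-30


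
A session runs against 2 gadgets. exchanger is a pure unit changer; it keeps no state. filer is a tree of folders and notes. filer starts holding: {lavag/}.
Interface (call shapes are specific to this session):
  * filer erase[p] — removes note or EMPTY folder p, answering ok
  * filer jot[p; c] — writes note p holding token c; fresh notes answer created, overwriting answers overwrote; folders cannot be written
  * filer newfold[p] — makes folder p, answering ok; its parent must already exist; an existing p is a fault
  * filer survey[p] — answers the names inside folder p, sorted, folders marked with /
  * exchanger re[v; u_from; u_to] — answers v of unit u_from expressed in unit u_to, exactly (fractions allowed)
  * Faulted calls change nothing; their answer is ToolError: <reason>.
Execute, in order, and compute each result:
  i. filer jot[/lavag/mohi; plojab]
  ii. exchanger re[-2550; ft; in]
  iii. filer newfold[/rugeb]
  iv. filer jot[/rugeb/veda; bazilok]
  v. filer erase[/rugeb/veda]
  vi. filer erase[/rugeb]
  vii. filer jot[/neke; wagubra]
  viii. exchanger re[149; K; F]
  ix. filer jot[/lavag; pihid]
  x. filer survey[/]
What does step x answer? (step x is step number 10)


==> filer jot(/lavag/mohi, plojab)
<== created
==> exchanger re(-2550, ft, in)
<== -30600
==> filer newfold(/rugeb)
<== ok
==> filer jot(/rugeb/veda, bazilok)
<== created
==> filer erase(/rugeb/veda)
<== ok
==> filer erase(/rugeb)
<== ok
==> filer jot(/neke, wagubra)
<== created
==> exchanger re(149, K, F)
<== -19147/100
==> filer jot(/lavag, pihid)
<== ToolError: is a directory
==> filer survey(/)
<== [lavag/, neke]

Answer: [lavag/, neke]


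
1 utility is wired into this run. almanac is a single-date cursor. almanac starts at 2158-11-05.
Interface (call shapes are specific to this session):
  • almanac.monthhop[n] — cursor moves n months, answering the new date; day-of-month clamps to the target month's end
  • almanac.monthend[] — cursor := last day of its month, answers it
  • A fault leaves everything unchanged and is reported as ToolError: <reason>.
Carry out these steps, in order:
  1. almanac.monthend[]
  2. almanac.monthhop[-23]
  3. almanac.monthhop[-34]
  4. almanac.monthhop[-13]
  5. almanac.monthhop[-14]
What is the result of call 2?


>> almanac.monthend()
<< 2158-11-30
>> almanac.monthhop(n=-23)
<< 2156-12-30
>> almanac.monthhop(n=-34)
<< 2154-02-28
>> almanac.monthhop(n=-13)
<< 2153-01-28
>> almanac.monthhop(n=-14)
<< 2151-11-28

Answer: 2156-12-30


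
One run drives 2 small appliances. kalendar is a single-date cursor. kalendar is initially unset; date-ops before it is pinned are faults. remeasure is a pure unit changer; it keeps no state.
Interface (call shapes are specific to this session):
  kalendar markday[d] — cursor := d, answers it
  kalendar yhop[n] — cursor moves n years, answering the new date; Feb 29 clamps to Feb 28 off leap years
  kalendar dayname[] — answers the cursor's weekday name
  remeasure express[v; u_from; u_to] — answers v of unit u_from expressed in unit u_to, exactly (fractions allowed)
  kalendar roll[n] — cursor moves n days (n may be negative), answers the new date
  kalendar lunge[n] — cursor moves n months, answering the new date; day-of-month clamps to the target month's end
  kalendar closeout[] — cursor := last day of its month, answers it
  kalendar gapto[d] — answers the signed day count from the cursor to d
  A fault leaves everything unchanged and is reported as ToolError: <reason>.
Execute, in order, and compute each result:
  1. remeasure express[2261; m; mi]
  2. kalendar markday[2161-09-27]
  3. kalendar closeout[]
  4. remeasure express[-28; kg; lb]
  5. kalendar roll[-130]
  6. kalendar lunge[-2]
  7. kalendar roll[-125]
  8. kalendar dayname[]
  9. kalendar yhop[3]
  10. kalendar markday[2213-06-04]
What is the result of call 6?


Invoking remeasure express passing v='2261', u_from='m', u_to='mi', and see 282625/201168.
I use kalendar markday passing d='2161-09-27', giving 2161-09-27.
Calling kalendar closeout: 2161-09-30.
Now I run remeasure express passing v='-28', u_from='kg', u_to='lb': -400000000/6479891.
I invoke kalendar roll passing n='-130', yielding 2161-05-23.
I try kalendar lunge passing n='-2', and get 2161-03-23.
I use kalendar roll passing n='-125', yielding 2160-11-18.
I use kalendar dayname(), and get Tuesday.
I use kalendar yhop passing n='3', — result: 2163-11-18.
I invoke kalendar markday passing d='2213-06-04', → 2213-06-04.

Answer: 2161-03-23


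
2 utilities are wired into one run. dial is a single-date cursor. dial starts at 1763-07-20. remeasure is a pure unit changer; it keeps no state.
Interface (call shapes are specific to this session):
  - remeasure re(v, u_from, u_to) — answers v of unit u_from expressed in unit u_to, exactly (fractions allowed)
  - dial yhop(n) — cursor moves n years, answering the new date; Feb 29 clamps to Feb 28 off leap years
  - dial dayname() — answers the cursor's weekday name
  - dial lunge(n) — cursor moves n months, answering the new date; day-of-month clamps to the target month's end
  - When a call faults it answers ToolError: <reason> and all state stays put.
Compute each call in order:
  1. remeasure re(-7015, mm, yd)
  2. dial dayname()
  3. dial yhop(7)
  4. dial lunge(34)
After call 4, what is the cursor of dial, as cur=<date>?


-- 1. remeasure re(v: -7015, u_from: mm, u_to: yd) -> -35075/4572
-- 2. dial dayname() -> Wednesday
-- 3. dial yhop(n: 7) -> 1770-07-20
-- 4. dial lunge(n: 34) -> 1773-05-20

Answer: cur=1773-05-20


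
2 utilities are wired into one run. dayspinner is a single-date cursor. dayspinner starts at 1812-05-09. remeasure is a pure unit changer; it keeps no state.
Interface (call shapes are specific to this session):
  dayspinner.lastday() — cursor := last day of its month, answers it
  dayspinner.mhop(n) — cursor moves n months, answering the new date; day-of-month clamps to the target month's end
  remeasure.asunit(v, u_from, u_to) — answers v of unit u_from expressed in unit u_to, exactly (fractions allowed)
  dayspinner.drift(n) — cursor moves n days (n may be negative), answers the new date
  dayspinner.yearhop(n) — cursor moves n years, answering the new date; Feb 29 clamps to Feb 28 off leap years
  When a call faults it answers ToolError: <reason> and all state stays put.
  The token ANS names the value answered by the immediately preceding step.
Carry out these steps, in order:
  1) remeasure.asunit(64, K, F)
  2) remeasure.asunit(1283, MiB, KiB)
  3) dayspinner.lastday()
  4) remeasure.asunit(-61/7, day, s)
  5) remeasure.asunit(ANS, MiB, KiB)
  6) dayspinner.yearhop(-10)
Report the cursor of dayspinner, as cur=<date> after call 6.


Answer: cur=1802-05-31

Derivation:
Invoking asunit on v: 64, u_from: K, u_to: F, yielding -34447/100.
I try asunit on v: 1283, u_from: MiB, u_to: KiB, which returns 1313792.
Then lastday(), and observe 1812-05-31.
Calling asunit on v: -61/7, u_from: day, u_to: s, and get -5270400/7.
Using asunit on v: ANS, u_from: MiB, u_to: KiB, giving -5396889600/7.
Now I run yearhop on n: -10, giving 1802-05-31.


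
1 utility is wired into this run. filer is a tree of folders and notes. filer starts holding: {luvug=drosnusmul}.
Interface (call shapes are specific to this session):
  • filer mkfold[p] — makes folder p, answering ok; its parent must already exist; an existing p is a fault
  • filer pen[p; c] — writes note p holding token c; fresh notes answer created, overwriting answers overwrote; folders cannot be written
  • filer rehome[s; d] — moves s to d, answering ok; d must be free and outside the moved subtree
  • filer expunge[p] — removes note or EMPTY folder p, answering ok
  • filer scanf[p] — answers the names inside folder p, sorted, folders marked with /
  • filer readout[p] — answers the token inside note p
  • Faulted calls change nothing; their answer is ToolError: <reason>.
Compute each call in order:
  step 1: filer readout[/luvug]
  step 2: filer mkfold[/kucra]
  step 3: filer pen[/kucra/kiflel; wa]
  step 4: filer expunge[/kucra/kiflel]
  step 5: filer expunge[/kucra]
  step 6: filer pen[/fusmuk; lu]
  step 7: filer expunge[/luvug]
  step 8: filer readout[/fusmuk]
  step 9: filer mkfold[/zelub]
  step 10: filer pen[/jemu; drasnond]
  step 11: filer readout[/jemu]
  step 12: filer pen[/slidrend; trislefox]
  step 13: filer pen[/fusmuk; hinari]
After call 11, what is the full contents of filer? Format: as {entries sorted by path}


[in] filer readout p=/luvug
[out] drosnusmul
[in] filer mkfold p=/kucra
[out] ok
[in] filer pen p=/kucra/kiflel c=wa
[out] created
[in] filer expunge p=/kucra/kiflel
[out] ok
[in] filer expunge p=/kucra
[out] ok
[in] filer pen p=/fusmuk c=lu
[out] created
[in] filer expunge p=/luvug
[out] ok
[in] filer readout p=/fusmuk
[out] lu
[in] filer mkfold p=/zelub
[out] ok
[in] filer pen p=/jemu c=drasnond
[out] created
[in] filer readout p=/jemu
[out] drasnond
[in] filer pen p=/slidrend c=trislefox
[out] created
[in] filer pen p=/fusmuk c=hinari
[out] overwrote

Answer: {fusmuk=lu, jemu=drasnond, zelub/}


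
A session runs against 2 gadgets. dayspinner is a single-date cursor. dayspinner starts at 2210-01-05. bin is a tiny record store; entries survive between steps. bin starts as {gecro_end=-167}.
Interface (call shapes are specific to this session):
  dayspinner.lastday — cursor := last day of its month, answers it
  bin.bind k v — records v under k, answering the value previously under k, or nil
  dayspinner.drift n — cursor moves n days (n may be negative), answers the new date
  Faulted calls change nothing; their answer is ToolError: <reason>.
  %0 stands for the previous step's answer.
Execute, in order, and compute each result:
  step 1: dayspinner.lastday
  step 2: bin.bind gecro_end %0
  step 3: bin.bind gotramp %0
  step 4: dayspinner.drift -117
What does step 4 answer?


Answer: 2209-10-06

Derivation:
·→ dayspinner.lastday()
·← 2210-01-31
·→ bin.bind(k='gecro_end', v='%0')
·← -167
·→ bin.bind(k='gotramp', v='%0')
·← nil
·→ dayspinner.drift(n='-117')
·← 2209-10-06


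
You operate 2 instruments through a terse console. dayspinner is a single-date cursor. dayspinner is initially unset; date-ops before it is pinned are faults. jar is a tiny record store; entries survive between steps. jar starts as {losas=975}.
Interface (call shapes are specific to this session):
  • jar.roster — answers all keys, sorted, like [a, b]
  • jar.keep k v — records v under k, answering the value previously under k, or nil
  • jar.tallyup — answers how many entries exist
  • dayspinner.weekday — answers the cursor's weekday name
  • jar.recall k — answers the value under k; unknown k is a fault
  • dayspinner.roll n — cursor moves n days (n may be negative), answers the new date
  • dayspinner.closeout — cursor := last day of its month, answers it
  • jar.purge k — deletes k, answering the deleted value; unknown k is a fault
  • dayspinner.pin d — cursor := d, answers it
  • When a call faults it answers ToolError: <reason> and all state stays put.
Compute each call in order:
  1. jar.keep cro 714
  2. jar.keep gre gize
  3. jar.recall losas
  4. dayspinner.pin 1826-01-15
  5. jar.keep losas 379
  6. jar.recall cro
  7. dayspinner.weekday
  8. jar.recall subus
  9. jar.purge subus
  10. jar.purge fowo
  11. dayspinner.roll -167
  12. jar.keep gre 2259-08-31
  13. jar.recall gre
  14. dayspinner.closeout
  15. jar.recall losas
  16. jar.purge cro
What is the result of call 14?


Act: jar.keep[k→cro; v→714]
Obs: nil
Act: jar.keep[k→gre; v→gize]
Obs: nil
Act: jar.recall[k→losas]
Obs: 975
Act: dayspinner.pin[d→1826-01-15]
Obs: 1826-01-15
Act: jar.keep[k→losas; v→379]
Obs: 975
Act: jar.recall[k→cro]
Obs: 714
Act: dayspinner.weekday[]
Obs: Sunday
Act: jar.recall[k→subus]
Obs: ToolError: no such key subus
Act: jar.purge[k→subus]
Obs: ToolError: no such key subus
Act: jar.purge[k→fowo]
Obs: ToolError: no such key fowo
Act: dayspinner.roll[n→-167]
Obs: 1825-08-01
Act: jar.keep[k→gre; v→2259-08-31]
Obs: gize
Act: jar.recall[k→gre]
Obs: 2259-08-31
Act: dayspinner.closeout[]
Obs: 1825-08-31
Act: jar.recall[k→losas]
Obs: 379
Act: jar.purge[k→cro]
Obs: 714

Answer: 1825-08-31


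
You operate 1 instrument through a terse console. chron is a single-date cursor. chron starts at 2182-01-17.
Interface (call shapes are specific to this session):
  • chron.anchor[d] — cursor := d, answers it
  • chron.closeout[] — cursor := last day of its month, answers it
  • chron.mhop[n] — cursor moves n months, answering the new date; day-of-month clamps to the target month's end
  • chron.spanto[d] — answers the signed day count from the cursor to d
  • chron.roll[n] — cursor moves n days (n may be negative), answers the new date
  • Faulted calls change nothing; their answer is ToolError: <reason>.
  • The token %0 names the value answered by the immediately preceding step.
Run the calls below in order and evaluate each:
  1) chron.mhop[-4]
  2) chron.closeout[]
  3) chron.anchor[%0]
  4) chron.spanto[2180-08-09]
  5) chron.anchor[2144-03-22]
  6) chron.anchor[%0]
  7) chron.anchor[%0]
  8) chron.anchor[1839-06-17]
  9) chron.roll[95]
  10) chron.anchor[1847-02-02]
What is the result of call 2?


Answer: 2181-09-30

Derivation:
I call chron.mhop using n=-4, → 2181-09-17.
Next I call chron.closeout, → 2181-09-30.
Now I run chron.anchor using d=%0, and get 2181-09-30.
Using chron.spanto using d=2180-08-09, which returns -417.
I call chron.anchor using d=2144-03-22, yielding 2144-03-22.
Using chron.anchor using d=%0: 2144-03-22.
Calling chron.anchor using d=%0, giving 2144-03-22.
Calling chron.anchor using d=1839-06-17, yielding 1839-06-17.
Using chron.roll using n=95, — result: 1839-09-20.
I use chron.anchor using d=1847-02-02, which returns 1847-02-02.


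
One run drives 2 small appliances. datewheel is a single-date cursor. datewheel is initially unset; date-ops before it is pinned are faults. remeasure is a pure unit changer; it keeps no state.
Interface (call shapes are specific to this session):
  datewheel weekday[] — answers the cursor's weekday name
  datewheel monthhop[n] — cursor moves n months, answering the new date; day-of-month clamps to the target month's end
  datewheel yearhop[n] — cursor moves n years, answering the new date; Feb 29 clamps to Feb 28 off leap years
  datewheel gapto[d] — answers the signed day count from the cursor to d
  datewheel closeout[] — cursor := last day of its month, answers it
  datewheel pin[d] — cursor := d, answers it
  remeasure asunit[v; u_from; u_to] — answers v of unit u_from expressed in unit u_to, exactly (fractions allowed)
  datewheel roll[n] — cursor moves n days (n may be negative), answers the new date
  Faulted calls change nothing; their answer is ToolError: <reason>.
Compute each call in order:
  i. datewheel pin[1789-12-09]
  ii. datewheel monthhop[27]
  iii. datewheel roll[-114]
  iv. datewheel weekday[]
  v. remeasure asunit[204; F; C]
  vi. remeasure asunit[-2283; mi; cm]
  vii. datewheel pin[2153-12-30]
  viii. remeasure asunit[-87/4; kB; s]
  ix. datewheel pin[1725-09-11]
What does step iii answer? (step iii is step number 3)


Answer: 1791-11-16

Derivation:
CALL datewheel pin[d=1789-12-09]
RET  1789-12-09
CALL datewheel monthhop[n=27]
RET  1792-03-09
CALL datewheel roll[n=-114]
RET  1791-11-16
CALL datewheel weekday[]
RET  Wednesday
CALL remeasure asunit[v=204; u_from=F; u_to=C]
RET  860/9
CALL remeasure asunit[v=-2283; u_from=mi; u_to=cm]
RET  -1837066176/5
CALL datewheel pin[d=2153-12-30]
RET  2153-12-30
CALL remeasure asunit[v=-87/4; u_from=kB; u_to=s]
RET  ToolError: incompatible units
CALL datewheel pin[d=1725-09-11]
RET  1725-09-11
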